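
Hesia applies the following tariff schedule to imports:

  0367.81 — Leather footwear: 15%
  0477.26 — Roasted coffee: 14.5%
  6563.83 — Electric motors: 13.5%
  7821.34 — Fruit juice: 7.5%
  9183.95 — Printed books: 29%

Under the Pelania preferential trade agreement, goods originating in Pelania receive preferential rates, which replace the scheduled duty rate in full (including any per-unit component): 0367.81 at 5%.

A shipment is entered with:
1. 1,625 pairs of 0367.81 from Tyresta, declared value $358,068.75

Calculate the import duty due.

$53,710.31

Line 1 (0367.81, Tyresta, 1,625 pairs, $358,068.75):
Base rate for 0367.81 is 15%.
0367.81 has an FTA preferential rate, but origin Tyresta is not Pelania; base rate stands.
Duty = $358,068.75 × 15% = $53,710.31.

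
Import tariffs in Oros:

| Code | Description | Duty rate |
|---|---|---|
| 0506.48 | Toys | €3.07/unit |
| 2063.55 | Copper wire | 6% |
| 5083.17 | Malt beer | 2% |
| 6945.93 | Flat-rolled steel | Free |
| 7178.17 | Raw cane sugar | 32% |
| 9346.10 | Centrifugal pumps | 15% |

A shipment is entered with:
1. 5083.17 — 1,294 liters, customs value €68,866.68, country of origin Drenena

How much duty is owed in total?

€1,377.33

Line 1 (5083.17, Drenena, 1,294 liters, €68,866.68):
Base rate for 5083.17 is 2%.
Duty = €68,866.68 × 2% = €1,377.33.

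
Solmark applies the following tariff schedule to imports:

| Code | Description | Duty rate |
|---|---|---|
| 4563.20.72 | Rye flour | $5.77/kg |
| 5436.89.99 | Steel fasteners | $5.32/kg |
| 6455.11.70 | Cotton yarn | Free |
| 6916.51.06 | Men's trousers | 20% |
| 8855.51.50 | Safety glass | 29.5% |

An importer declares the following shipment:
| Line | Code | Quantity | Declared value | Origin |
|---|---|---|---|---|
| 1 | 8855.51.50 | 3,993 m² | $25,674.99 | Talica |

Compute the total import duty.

Line 1 (8855.51.50, Talica, 3,993 m², $25,674.99):
Base rate for 8855.51.50 is 29.5%.
Duty = $25,674.99 × 29.5% = $7,574.12.

$7,574.12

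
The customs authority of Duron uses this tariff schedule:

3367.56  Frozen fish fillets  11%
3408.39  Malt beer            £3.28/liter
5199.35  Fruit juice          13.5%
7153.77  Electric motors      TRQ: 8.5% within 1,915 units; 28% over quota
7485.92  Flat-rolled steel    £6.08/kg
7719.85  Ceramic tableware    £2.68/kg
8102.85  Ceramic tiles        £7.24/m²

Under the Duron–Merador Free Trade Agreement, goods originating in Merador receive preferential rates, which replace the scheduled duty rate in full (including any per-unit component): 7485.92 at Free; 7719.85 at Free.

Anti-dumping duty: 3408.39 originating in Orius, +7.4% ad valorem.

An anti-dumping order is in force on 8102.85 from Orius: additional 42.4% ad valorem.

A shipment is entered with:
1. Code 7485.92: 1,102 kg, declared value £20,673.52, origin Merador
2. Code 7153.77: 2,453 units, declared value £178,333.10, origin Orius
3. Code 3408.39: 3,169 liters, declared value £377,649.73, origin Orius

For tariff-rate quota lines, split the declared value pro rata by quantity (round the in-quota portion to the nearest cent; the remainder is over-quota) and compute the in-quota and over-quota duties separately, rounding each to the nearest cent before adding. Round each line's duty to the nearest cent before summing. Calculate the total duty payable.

£61,125.67

Line 1 (7485.92, Merador, 1,102 kg, £20,673.52):
Base rate for 7485.92 is £6.08/kg.
Origin Merador qualifies under the Duron–Merador agreement and 7485.92 is covered: preferential rate Free applies instead.
Duty = £20,673.52 × 0% = £0.00.
Line 2 (7153.77, Orius, 2,453 units, £178,333.10):
Code 7153.77 is under a tariff-rate quota (threshold 1,915 units). In-quota: 1,915 units at 8.5%; over-quota: 538 units at 28%.
Pro-rata value split: in-quota = £178,333.10 × 1,915/2,453 = £139,220.50; over-quota = £178,333.10 − £139,220.50 = £39,112.60.
In-quota duty = £139,220.50 × 8.5% = £11,833.74. Over-quota duty = £39,112.60 × 28% = £10,951.53.
Line duty = £11,833.74 + £10,951.53 = £22,785.27.
Line 3 (3408.39, Orius, 3,169 liters, £377,649.73):
Base rate for 3408.39 is £3.28/liter.
Additional duty on 3408.39 from Orius: +7.4% ad valorem. Applied ad valorem rate = 7.4%.
Duty = £377,649.73 × 7.4% + 3,169 × £3.28 = £38,340.40.
Total = £0.00 + £22,785.27 + £38,340.40 = £61,125.67.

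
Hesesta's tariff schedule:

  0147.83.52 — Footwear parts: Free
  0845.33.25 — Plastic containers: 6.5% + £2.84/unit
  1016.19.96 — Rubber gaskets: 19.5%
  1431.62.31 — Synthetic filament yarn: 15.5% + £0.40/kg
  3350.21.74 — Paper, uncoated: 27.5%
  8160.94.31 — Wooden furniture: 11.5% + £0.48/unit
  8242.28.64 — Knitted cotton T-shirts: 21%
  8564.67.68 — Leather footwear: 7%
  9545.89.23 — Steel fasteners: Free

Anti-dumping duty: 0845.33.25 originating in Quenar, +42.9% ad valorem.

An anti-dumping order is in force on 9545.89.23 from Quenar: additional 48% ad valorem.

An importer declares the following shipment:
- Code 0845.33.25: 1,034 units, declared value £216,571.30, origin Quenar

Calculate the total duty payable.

Line 1 (0845.33.25, Quenar, 1,034 units, £216,571.30):
Base rate for 0845.33.25 is 6.5% + £2.84/unit.
Additional duty on 0845.33.25 from Quenar: +42.9%. Applied ad valorem rate: 6.5% + 42.9% = 49.4%.
Duty = £216,571.30 × 49.4% + 1,034 × £2.84 = £109,922.78.

£109,922.78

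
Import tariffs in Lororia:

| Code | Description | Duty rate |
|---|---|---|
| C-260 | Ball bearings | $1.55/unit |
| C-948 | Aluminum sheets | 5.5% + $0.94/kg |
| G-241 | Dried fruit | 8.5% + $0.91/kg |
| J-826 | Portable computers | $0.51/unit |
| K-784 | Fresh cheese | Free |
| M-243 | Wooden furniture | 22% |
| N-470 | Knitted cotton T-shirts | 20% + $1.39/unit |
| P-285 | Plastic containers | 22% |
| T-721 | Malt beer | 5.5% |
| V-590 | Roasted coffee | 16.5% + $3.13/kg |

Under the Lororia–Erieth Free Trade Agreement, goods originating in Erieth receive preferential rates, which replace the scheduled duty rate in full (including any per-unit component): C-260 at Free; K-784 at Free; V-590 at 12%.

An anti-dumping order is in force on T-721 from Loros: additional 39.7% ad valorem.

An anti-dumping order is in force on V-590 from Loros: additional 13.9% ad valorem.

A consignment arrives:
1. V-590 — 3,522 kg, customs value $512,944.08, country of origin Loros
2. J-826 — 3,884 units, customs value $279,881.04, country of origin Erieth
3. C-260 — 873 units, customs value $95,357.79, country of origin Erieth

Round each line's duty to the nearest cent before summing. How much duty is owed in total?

Line 1 (V-590, Loros, 3,522 kg, $512,944.08):
Base rate for V-590 is 16.5% + $3.13/kg.
V-590 has an FTA preferential rate, but origin Loros is not Erieth; base rate stands.
Additional duty on V-590 from Loros: +13.9%. Applied ad valorem rate: 16.5% + 13.9% = 30.4%.
Duty = $512,944.08 × 30.4% + 3,522 × $3.13 = $166,958.86.
Line 2 (J-826, Erieth, 3,884 units, $279,881.04):
Base rate for J-826 is $0.51/unit.
Origin Erieth is the FTA partner but J-826 is not on the preference list; base rate stands.
Duty = 3,884 × $0.51 = $1,980.84.
Line 3 (C-260, Erieth, 873 units, $95,357.79):
Base rate for C-260 is $1.55/unit.
Origin Erieth qualifies under the Lororia–Erieth agreement and C-260 is covered: preferential rate Free applies instead.
Duty = $95,357.79 × 0% = $0.00.
Total = $166,958.86 + $1,980.84 + $0.00 = $168,939.70.

$168,939.70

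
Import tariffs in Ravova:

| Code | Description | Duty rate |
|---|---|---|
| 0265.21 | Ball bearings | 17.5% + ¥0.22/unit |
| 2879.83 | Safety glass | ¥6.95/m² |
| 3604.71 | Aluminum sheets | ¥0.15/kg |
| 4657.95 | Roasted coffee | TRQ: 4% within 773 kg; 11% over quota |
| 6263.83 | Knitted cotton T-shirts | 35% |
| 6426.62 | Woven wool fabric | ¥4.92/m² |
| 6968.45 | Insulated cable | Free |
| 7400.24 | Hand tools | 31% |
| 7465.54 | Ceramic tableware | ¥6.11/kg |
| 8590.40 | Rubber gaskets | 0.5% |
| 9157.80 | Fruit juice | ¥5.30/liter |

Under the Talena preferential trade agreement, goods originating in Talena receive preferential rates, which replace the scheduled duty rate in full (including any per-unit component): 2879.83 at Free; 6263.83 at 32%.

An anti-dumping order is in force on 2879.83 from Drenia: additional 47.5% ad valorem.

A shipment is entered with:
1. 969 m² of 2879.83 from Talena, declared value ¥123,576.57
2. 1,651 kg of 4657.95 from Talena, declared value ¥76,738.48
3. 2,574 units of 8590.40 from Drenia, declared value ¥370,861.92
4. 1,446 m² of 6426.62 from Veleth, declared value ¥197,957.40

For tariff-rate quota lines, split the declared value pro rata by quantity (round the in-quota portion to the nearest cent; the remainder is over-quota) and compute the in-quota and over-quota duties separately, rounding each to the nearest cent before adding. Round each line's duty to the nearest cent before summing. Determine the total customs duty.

¥14,894.83

Line 1 (2879.83, Talena, 969 m², ¥123,576.57):
Base rate for 2879.83 is ¥6.95/m².
Origin Talena qualifies under the Ravova–Talena agreement and 2879.83 is covered: preferential rate Free applies instead.
The additional-duty order on 2879.83 targets Drenia, not Talena; it does not apply.
Duty = ¥123,576.57 × 0% = ¥0.00.
Line 2 (4657.95, Talena, 1,651 kg, ¥76,738.48):
Code 4657.95 is under a tariff-rate quota (threshold 773 kg). In-quota: 773 kg at 4%; over-quota: 878 kg at 11%.
Pro-rata value split: in-quota = ¥76,738.48 × 773/1,651 = ¥35,929.04; over-quota = ¥76,738.48 − ¥35,929.04 = ¥40,809.44.
In-quota duty = ¥35,929.04 × 4% = ¥1,437.16. Over-quota duty = ¥40,809.44 × 11% = ¥4,489.04.
Line duty = ¥1,437.16 + ¥4,489.04 = ¥5,926.20.
Line 3 (8590.40, Drenia, 2,574 units, ¥370,861.92):
Base rate for 8590.40 is 0.5%.
Duty = ¥370,861.92 × 0.5% = ¥1,854.31.
Line 4 (6426.62, Veleth, 1,446 m², ¥197,957.40):
Base rate for 6426.62 is ¥4.92/m².
Duty = 1,446 × ¥4.92 = ¥7,114.32.
Total = ¥0.00 + ¥5,926.20 + ¥1,854.31 + ¥7,114.32 = ¥14,894.83.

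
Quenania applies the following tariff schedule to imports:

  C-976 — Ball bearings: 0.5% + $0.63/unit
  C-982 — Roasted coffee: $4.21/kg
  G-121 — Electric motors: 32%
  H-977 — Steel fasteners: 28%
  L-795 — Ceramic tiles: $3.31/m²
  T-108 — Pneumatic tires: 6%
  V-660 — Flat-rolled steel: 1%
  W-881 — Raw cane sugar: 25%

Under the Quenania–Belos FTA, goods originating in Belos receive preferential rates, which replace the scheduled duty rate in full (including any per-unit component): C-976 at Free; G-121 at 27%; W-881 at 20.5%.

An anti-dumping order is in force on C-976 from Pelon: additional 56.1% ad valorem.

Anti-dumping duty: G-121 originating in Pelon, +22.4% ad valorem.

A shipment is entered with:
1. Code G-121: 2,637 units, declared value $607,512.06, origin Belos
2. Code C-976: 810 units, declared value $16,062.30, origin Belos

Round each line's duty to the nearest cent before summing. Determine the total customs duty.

$164,028.26

Line 1 (G-121, Belos, 2,637 units, $607,512.06):
Base rate for G-121 is 32%.
Origin Belos qualifies under the Quenania–Belos agreement and G-121 is covered: preferential rate 27% applies instead.
The additional-duty order on G-121 targets Pelon, not Belos; it does not apply.
Duty = $607,512.06 × 27% = $164,028.26.
Line 2 (C-976, Belos, 810 units, $16,062.30):
Base rate for C-976 is 0.5% + $0.63/unit.
Origin Belos qualifies under the Quenania–Belos agreement and C-976 is covered: preferential rate Free applies instead.
The additional-duty order on C-976 targets Pelon, not Belos; it does not apply.
Duty = $16,062.30 × 0% = $0.00.
Total = $164,028.26 + $0.00 = $164,028.26.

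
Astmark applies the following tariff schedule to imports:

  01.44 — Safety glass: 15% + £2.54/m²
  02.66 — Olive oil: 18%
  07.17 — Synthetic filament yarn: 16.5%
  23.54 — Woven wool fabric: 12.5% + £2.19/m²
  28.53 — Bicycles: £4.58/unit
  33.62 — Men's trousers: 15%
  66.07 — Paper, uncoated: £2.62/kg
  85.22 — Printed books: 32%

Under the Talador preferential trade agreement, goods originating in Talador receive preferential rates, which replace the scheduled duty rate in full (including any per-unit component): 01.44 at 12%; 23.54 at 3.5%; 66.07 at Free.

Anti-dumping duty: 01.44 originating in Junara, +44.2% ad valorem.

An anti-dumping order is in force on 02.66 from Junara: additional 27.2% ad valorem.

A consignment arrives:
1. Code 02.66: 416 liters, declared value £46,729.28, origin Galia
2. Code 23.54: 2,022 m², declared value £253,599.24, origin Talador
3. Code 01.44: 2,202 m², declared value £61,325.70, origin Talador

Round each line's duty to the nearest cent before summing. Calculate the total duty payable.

Line 1 (02.66, Galia, 416 liters, £46,729.28):
Base rate for 02.66 is 18%.
The additional-duty order on 02.66 targets Junara, not Galia; it does not apply.
Duty = £46,729.28 × 18% = £8,411.27.
Line 2 (23.54, Talador, 2,022 m², £253,599.24):
Base rate for 23.54 is 12.5% + £2.19/m².
Origin Talador qualifies under the Astmark–Talador agreement and 23.54 is covered: preferential rate 3.5% applies instead.
Duty = £253,599.24 × 3.5% = £8,875.97.
Line 3 (01.44, Talador, 2,202 m², £61,325.70):
Base rate for 01.44 is 15% + £2.54/m².
Origin Talador qualifies under the Astmark–Talador agreement and 01.44 is covered: preferential rate 12% applies instead.
The additional-duty order on 01.44 targets Junara, not Talador; it does not apply.
Duty = £61,325.70 × 12% = £7,359.08.
Total = £8,411.27 + £8,875.97 + £7,359.08 = £24,646.32.

£24,646.32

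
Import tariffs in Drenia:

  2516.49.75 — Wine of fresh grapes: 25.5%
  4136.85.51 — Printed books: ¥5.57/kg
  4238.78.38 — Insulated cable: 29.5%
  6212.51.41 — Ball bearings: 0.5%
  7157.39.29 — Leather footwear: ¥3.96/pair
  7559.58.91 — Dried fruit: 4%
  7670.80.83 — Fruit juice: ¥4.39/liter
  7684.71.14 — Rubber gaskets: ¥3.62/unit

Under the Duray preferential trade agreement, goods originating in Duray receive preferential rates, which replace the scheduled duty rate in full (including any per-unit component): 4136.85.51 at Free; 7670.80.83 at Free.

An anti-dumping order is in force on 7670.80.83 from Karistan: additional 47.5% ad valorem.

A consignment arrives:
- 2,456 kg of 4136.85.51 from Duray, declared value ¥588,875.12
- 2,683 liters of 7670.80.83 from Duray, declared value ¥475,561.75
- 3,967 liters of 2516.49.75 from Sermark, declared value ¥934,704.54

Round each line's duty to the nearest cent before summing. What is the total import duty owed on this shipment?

Line 1 (4136.85.51, Duray, 2,456 kg, ¥588,875.12):
Base rate for 4136.85.51 is ¥5.57/kg.
Origin Duray qualifies under the Drenia–Duray agreement and 4136.85.51 is covered: preferential rate Free applies instead.
Duty = ¥588,875.12 × 0% = ¥0.00.
Line 2 (7670.80.83, Duray, 2,683 liters, ¥475,561.75):
Base rate for 7670.80.83 is ¥4.39/liter.
Origin Duray qualifies under the Drenia–Duray agreement and 7670.80.83 is covered: preferential rate Free applies instead.
The additional-duty order on 7670.80.83 targets Karistan, not Duray; it does not apply.
Duty = ¥475,561.75 × 0% = ¥0.00.
Line 3 (2516.49.75, Sermark, 3,967 liters, ¥934,704.54):
Base rate for 2516.49.75 is 25.5%.
Duty = ¥934,704.54 × 25.5% = ¥238,349.66.
Total = ¥0.00 + ¥0.00 + ¥238,349.66 = ¥238,349.66.

¥238,349.66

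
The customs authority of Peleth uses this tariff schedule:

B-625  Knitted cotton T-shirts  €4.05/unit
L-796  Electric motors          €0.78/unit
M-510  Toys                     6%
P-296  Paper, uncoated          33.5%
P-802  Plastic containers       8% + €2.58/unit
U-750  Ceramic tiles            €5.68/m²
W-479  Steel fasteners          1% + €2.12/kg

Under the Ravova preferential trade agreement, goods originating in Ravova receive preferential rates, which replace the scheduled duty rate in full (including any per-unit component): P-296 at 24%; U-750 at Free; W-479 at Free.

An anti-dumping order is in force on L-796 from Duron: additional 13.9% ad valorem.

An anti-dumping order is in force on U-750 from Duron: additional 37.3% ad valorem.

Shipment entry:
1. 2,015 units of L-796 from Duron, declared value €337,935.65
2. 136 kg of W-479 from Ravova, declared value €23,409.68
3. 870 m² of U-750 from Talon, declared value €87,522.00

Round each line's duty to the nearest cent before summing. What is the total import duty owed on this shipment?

€53,486.36

Line 1 (L-796, Duron, 2,015 units, €337,935.65):
Base rate for L-796 is €0.78/unit.
Additional duty on L-796 from Duron: +13.9% ad valorem. Applied ad valorem rate = 13.9%.
Duty = €337,935.65 × 13.9% + 2,015 × €0.78 = €48,544.76.
Line 2 (W-479, Ravova, 136 kg, €23,409.68):
Base rate for W-479 is 1% + €2.12/kg.
Origin Ravova qualifies under the Peleth–Ravova agreement and W-479 is covered: preferential rate Free applies instead.
Duty = €23,409.68 × 0% = €0.00.
Line 3 (U-750, Talon, 870 m², €87,522.00):
Base rate for U-750 is €5.68/m².
U-750 has an FTA preferential rate, but origin Talon is not Ravova; base rate stands.
The additional-duty order on U-750 targets Duron, not Talon; it does not apply.
Duty = 870 × €5.68 = €4,941.60.
Total = €48,544.76 + €0.00 + €4,941.60 = €53,486.36.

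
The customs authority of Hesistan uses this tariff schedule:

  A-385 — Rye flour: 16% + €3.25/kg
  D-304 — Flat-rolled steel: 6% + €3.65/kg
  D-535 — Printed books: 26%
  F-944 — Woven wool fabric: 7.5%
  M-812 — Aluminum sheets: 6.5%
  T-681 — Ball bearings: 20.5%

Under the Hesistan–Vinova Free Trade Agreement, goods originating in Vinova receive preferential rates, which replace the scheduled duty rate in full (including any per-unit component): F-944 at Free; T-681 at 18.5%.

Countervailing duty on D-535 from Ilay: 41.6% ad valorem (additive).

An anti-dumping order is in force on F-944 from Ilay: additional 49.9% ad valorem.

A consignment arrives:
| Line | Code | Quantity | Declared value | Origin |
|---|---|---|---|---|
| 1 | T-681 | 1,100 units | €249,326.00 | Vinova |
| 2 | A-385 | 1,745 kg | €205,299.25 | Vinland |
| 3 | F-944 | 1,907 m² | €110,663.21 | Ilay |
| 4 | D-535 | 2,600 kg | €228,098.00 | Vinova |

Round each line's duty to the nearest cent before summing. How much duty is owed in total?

Line 1 (T-681, Vinova, 1,100 units, €249,326.00):
Base rate for T-681 is 20.5%.
Origin Vinova qualifies under the Hesistan–Vinova agreement and T-681 is covered: preferential rate 18.5% applies instead.
Duty = €249,326.00 × 18.5% = €46,125.31.
Line 2 (A-385, Vinland, 1,745 kg, €205,299.25):
Base rate for A-385 is 16% + €3.25/kg.
Duty = €205,299.25 × 16% + 1,745 × €3.25 = €38,519.13.
Line 3 (F-944, Ilay, 1,907 m², €110,663.21):
Base rate for F-944 is 7.5%.
F-944 has an FTA preferential rate, but origin Ilay is not Vinova; base rate stands.
Additional duty on F-944 from Ilay: +49.9%. Applied ad valorem rate: 7.5% + 49.9% = 57.4%.
Duty = €110,663.21 × 57.4% = €63,520.68.
Line 4 (D-535, Vinova, 2,600 kg, €228,098.00):
Base rate for D-535 is 26%.
Origin Vinova is the FTA partner but D-535 is not on the preference list; base rate stands.
The additional-duty order on D-535 targets Ilay, not Vinova; it does not apply.
Duty = €228,098.00 × 26% = €59,305.48.
Total = €46,125.31 + €38,519.13 + €63,520.68 + €59,305.48 = €207,470.60.

€207,470.60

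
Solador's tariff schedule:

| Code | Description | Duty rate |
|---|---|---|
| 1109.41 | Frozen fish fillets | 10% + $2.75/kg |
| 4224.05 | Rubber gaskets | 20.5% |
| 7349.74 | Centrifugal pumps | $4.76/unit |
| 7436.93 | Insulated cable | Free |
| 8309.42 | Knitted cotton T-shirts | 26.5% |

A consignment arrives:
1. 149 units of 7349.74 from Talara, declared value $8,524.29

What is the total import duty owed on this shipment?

Line 1 (7349.74, Talara, 149 units, $8,524.29):
Base rate for 7349.74 is $4.76/unit.
Duty = 149 × $4.76 = $709.24.

$709.24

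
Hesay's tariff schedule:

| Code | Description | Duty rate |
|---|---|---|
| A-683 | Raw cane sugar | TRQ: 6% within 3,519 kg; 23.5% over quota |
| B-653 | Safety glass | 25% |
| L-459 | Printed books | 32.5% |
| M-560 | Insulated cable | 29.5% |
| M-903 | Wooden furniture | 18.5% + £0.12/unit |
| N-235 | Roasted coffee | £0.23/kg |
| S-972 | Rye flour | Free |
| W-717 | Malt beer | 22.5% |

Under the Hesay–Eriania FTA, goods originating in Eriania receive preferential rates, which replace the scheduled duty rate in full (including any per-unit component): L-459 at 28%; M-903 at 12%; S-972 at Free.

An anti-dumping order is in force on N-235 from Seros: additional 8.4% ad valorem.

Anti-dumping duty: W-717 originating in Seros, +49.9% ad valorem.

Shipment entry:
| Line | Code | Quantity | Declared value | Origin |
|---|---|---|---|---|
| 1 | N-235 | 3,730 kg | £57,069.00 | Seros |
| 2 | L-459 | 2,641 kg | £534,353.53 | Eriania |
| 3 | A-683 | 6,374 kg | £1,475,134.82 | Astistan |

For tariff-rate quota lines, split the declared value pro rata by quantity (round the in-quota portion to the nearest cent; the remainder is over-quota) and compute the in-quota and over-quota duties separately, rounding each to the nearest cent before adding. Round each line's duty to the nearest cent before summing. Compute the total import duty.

£359,406.99

Line 1 (N-235, Seros, 3,730 kg, £57,069.00):
Base rate for N-235 is £0.23/kg.
Additional duty on N-235 from Seros: +8.4% ad valorem. Applied ad valorem rate = 8.4%.
Duty = £57,069.00 × 8.4% + 3,730 × £0.23 = £5,651.70.
Line 2 (L-459, Eriania, 2,641 kg, £534,353.53):
Base rate for L-459 is 32.5%.
Origin Eriania qualifies under the Hesay–Eriania agreement and L-459 is covered: preferential rate 28% applies instead.
Duty = £534,353.53 × 28% = £149,618.99.
Line 3 (A-683, Astistan, 6,374 kg, £1,475,134.82):
Code A-683 is under a tariff-rate quota (threshold 3,519 kg). In-quota: 3,519 kg at 6%; over-quota: 2,855 kg at 23.5%.
Pro-rata value split: in-quota = £1,475,134.82 × 3,519/6,374 = £814,402.17; over-quota = £1,475,134.82 − £814,402.17 = £660,732.65.
In-quota duty = £814,402.17 × 6% = £48,864.13. Over-quota duty = £660,732.65 × 23.5% = £155,272.17.
Line duty = £48,864.13 + £155,272.17 = £204,136.30.
Total = £5,651.70 + £149,618.99 + £204,136.30 = £359,406.99.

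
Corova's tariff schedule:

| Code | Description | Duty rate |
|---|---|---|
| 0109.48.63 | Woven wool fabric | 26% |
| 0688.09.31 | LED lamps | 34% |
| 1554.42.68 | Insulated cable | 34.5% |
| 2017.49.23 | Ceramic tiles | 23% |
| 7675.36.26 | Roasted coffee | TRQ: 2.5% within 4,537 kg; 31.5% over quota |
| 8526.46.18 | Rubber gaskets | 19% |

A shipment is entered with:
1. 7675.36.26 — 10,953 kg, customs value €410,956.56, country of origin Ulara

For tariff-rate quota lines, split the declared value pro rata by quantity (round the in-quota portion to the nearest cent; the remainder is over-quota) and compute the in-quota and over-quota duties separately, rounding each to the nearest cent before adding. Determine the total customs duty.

€80,085.13

Line 1 (7675.36.26, Ulara, 10,953 kg, €410,956.56):
Code 7675.36.26 is under a tariff-rate quota (threshold 4,537 kg). In-quota: 4,537 kg at 2.5%; over-quota: 6,416 kg at 31.5%.
Pro-rata value split: in-quota = €410,956.56 × 4,537/10,953 = €170,228.24; over-quota = €410,956.56 − €170,228.24 = €240,728.32.
In-quota duty = €170,228.24 × 2.5% = €4,255.71. Over-quota duty = €240,728.32 × 31.5% = €75,829.42.
Line duty = €4,255.71 + €75,829.42 = €80,085.13.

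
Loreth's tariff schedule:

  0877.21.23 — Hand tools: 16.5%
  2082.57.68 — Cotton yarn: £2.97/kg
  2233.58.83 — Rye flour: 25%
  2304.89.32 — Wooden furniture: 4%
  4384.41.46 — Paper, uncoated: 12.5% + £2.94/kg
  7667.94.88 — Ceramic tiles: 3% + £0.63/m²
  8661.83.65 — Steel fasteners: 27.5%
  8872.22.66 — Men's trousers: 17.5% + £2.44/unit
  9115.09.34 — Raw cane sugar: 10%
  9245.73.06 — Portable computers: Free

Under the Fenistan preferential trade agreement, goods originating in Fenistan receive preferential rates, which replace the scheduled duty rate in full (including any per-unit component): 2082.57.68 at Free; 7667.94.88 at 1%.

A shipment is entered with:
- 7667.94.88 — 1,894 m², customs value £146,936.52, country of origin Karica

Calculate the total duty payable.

£5,601.32

Line 1 (7667.94.88, Karica, 1,894 m², £146,936.52):
Base rate for 7667.94.88 is 3% + £0.63/m².
7667.94.88 has an FTA preferential rate, but origin Karica is not Fenistan; base rate stands.
Duty = £146,936.52 × 3% + 1,894 × £0.63 = £5,601.32.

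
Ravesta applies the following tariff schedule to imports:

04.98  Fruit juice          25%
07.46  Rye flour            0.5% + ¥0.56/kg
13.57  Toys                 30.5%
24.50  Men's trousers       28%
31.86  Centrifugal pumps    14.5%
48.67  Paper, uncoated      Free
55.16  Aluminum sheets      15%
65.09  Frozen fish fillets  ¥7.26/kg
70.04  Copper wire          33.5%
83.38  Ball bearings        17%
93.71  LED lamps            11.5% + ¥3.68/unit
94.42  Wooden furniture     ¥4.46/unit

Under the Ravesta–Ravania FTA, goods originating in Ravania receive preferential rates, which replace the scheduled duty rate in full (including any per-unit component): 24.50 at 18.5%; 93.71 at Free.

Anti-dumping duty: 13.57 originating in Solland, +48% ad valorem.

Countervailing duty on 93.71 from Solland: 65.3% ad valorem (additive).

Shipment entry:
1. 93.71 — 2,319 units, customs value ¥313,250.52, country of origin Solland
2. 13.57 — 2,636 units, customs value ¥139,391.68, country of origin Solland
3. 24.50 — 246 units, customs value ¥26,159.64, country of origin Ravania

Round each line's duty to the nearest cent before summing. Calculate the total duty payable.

Line 1 (93.71, Solland, 2,319 units, ¥313,250.52):
Base rate for 93.71 is 11.5% + ¥3.68/unit.
93.71 has an FTA preferential rate, but origin Solland is not Ravania; base rate stands.
Additional duty on 93.71 from Solland: +65.3%. Applied ad valorem rate: 11.5% + 65.3% = 76.8%.
Duty = ¥313,250.52 × 76.8% + 2,319 × ¥3.68 = ¥249,110.32.
Line 2 (13.57, Solland, 2,636 units, ¥139,391.68):
Base rate for 13.57 is 30.5%.
Additional duty on 13.57 from Solland: +48%. Applied ad valorem rate: 30.5% + 48% = 78.5%.
Duty = ¥139,391.68 × 78.5% = ¥109,422.47.
Line 3 (24.50, Ravania, 246 units, ¥26,159.64):
Base rate for 24.50 is 28%.
Origin Ravania qualifies under the Ravesta–Ravania agreement and 24.50 is covered: preferential rate 18.5% applies instead.
Duty = ¥26,159.64 × 18.5% = ¥4,839.53.
Total = ¥249,110.32 + ¥109,422.47 + ¥4,839.53 = ¥363,372.32.

¥363,372.32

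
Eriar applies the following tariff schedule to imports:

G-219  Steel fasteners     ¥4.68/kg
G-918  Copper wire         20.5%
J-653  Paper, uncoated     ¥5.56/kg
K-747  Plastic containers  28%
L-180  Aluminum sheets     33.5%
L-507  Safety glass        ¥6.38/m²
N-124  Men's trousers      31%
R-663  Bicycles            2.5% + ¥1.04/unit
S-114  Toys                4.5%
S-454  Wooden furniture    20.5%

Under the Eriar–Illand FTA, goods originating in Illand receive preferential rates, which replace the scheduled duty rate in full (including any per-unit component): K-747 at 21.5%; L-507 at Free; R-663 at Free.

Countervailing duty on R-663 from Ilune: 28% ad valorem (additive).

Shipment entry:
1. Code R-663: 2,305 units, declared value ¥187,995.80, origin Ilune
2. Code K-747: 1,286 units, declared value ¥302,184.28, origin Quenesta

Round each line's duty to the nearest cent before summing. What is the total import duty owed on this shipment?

Line 1 (R-663, Ilune, 2,305 units, ¥187,995.80):
Base rate for R-663 is 2.5% + ¥1.04/unit.
R-663 has an FTA preferential rate, but origin Ilune is not Illand; base rate stands.
Additional duty on R-663 from Ilune: +28%. Applied ad valorem rate: 2.5% + 28% = 30.5%.
Duty = ¥187,995.80 × 30.5% + 2,305 × ¥1.04 = ¥59,735.92.
Line 2 (K-747, Quenesta, 1,286 units, ¥302,184.28):
Base rate for K-747 is 28%.
K-747 has an FTA preferential rate, but origin Quenesta is not Illand; base rate stands.
Duty = ¥302,184.28 × 28% = ¥84,611.60.
Total = ¥59,735.92 + ¥84,611.60 = ¥144,347.52.

¥144,347.52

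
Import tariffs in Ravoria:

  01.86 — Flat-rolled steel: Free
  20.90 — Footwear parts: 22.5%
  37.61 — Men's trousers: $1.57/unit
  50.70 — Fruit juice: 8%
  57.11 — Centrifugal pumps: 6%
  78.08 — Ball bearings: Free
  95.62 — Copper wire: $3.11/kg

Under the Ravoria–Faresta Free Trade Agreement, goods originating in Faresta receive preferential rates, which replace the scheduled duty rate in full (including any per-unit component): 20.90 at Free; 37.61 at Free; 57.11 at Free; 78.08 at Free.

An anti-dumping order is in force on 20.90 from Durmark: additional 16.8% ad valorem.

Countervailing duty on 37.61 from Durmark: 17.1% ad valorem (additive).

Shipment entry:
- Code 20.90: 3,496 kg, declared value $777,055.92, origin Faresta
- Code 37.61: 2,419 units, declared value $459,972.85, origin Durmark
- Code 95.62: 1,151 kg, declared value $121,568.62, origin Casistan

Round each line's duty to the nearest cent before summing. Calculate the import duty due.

Line 1 (20.90, Faresta, 3,496 kg, $777,055.92):
Base rate for 20.90 is 22.5%.
Origin Faresta qualifies under the Ravoria–Faresta agreement and 20.90 is covered: preferential rate Free applies instead.
The additional-duty order on 20.90 targets Durmark, not Faresta; it does not apply.
Duty = $777,055.92 × 0% = $0.00.
Line 2 (37.61, Durmark, 2,419 units, $459,972.85):
Base rate for 37.61 is $1.57/unit.
37.61 has an FTA preferential rate, but origin Durmark is not Faresta; base rate stands.
Additional duty on 37.61 from Durmark: +17.1% ad valorem. Applied ad valorem rate = 17.1%.
Duty = $459,972.85 × 17.1% + 2,419 × $1.57 = $82,453.19.
Line 3 (95.62, Casistan, 1,151 kg, $121,568.62):
Base rate for 95.62 is $3.11/kg.
Duty = 1,151 × $3.11 = $3,579.61.
Total = $0.00 + $82,453.19 + $3,579.61 = $86,032.80.

$86,032.80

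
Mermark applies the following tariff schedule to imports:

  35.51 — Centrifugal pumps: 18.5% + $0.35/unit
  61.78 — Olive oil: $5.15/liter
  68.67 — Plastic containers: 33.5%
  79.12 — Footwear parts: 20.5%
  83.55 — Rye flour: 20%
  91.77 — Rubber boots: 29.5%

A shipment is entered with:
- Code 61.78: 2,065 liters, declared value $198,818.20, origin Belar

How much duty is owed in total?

$10,634.75

Line 1 (61.78, Belar, 2,065 liters, $198,818.20):
Base rate for 61.78 is $5.15/liter.
Duty = 2,065 × $5.15 = $10,634.75.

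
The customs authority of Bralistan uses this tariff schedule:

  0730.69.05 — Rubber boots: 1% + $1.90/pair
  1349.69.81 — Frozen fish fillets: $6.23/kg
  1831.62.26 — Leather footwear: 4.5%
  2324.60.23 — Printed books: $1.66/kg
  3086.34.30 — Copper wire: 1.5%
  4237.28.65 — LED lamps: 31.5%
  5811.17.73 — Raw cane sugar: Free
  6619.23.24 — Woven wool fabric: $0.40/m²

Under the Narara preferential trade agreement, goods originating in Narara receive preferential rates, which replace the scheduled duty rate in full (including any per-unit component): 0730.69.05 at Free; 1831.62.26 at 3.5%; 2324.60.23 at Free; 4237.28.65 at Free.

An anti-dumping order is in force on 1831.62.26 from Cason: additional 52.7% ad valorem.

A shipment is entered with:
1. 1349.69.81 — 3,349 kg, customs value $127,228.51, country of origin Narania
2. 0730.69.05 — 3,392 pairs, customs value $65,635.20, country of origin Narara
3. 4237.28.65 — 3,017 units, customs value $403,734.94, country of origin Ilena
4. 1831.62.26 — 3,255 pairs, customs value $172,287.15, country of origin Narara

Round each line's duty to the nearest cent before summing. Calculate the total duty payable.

$154,070.83

Line 1 (1349.69.81, Narania, 3,349 kg, $127,228.51):
Base rate for 1349.69.81 is $6.23/kg.
Duty = 3,349 × $6.23 = $20,864.27.
Line 2 (0730.69.05, Narara, 3,392 pairs, $65,635.20):
Base rate for 0730.69.05 is 1% + $1.90/pair.
Origin Narara qualifies under the Bralistan–Narara agreement and 0730.69.05 is covered: preferential rate Free applies instead.
Duty = $65,635.20 × 0% = $0.00.
Line 3 (4237.28.65, Ilena, 3,017 units, $403,734.94):
Base rate for 4237.28.65 is 31.5%.
4237.28.65 has an FTA preferential rate, but origin Ilena is not Narara; base rate stands.
Duty = $403,734.94 × 31.5% = $127,176.51.
Line 4 (1831.62.26, Narara, 3,255 pairs, $172,287.15):
Base rate for 1831.62.26 is 4.5%.
Origin Narara qualifies under the Bralistan–Narara agreement and 1831.62.26 is covered: preferential rate 3.5% applies instead.
The additional-duty order on 1831.62.26 targets Cason, not Narara; it does not apply.
Duty = $172,287.15 × 3.5% = $6,030.05.
Total = $20,864.27 + $0.00 + $127,176.51 + $6,030.05 = $154,070.83.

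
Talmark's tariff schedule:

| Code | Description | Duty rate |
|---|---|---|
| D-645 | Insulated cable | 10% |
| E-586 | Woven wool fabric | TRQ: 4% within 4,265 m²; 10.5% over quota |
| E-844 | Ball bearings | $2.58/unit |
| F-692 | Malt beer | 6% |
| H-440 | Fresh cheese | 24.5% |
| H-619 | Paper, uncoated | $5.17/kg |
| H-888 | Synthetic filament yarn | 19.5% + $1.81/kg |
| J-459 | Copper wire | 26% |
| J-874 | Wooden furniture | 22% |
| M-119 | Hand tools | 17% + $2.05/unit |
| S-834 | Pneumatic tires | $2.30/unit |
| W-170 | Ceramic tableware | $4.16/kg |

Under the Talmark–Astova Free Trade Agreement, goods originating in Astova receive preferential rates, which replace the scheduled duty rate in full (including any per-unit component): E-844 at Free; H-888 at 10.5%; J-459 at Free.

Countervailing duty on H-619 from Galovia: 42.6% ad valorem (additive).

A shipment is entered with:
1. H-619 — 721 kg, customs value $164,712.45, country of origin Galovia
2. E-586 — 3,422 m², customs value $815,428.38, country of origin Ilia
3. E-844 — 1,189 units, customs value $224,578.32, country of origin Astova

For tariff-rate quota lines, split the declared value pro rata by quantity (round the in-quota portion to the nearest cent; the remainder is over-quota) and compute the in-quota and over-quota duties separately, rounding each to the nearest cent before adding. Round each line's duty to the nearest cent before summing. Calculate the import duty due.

Line 1 (H-619, Galovia, 721 kg, $164,712.45):
Base rate for H-619 is $5.17/kg.
Additional duty on H-619 from Galovia: +42.6% ad valorem. Applied ad valorem rate = 42.6%.
Duty = $164,712.45 × 42.6% + 721 × $5.17 = $73,895.07.
Line 2 (E-586, Ilia, 3,422 m², $815,428.38):
Code E-586 is under a tariff-rate quota (threshold 4,265 m²). Quantity 3,422 m² is within the quota, so the in-quota rate 4% applies to the full value.
Duty = $815,428.38 × 4% = $32,617.14.
Line 3 (E-844, Astova, 1,189 units, $224,578.32):
Base rate for E-844 is $2.58/unit.
Origin Astova qualifies under the Talmark–Astova agreement and E-844 is covered: preferential rate Free applies instead.
Duty = $224,578.32 × 0% = $0.00.
Total = $73,895.07 + $32,617.14 + $0.00 = $106,512.21.

$106,512.21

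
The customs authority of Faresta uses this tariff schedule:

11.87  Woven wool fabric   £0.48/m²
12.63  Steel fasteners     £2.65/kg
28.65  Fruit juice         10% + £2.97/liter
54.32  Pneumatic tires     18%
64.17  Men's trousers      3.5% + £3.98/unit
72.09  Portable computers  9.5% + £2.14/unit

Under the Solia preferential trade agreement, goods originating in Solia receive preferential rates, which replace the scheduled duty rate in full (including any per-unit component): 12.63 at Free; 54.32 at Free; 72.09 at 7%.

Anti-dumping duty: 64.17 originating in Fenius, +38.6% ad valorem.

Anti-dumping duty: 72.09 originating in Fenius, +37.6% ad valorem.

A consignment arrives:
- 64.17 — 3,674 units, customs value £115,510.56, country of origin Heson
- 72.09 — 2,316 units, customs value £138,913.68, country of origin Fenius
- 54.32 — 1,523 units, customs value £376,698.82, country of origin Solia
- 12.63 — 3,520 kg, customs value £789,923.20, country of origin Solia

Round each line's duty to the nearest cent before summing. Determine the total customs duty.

£89,049.97

Line 1 (64.17, Heson, 3,674 units, £115,510.56):
Base rate for 64.17 is 3.5% + £3.98/unit.
The additional-duty order on 64.17 targets Fenius, not Heson; it does not apply.
Duty = £115,510.56 × 3.5% + 3,674 × £3.98 = £18,665.39.
Line 2 (72.09, Fenius, 2,316 units, £138,913.68):
Base rate for 72.09 is 9.5% + £2.14/unit.
72.09 has an FTA preferential rate, but origin Fenius is not Solia; base rate stands.
Additional duty on 72.09 from Fenius: +37.6%. Applied ad valorem rate: 9.5% + 37.6% = 47.1%.
Duty = £138,913.68 × 47.1% + 2,316 × £2.14 = £70,384.58.
Line 3 (54.32, Solia, 1,523 units, £376,698.82):
Base rate for 54.32 is 18%.
Origin Solia qualifies under the Faresta–Solia agreement and 54.32 is covered: preferential rate Free applies instead.
Duty = £376,698.82 × 0% = £0.00.
Line 4 (12.63, Solia, 3,520 kg, £789,923.20):
Base rate for 12.63 is £2.65/kg.
Origin Solia qualifies under the Faresta–Solia agreement and 12.63 is covered: preferential rate Free applies instead.
Duty = £789,923.20 × 0% = £0.00.
Total = £18,665.39 + £70,384.58 + £0.00 + £0.00 = £89,049.97.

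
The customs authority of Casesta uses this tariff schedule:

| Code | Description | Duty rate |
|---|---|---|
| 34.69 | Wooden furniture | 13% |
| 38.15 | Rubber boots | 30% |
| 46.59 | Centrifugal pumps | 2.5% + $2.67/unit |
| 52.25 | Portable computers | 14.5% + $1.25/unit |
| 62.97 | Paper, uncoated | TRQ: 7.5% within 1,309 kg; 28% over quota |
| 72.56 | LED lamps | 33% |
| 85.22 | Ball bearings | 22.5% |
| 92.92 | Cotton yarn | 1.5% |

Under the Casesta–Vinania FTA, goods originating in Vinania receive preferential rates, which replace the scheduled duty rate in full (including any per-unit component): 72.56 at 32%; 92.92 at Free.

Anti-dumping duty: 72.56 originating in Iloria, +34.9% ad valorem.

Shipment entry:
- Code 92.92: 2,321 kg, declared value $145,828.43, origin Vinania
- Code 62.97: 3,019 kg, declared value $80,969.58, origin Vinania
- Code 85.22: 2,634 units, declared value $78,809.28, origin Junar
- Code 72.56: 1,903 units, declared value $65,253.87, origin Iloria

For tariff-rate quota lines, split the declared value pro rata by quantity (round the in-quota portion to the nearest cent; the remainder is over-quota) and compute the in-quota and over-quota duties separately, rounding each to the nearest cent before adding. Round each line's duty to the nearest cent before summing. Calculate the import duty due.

Line 1 (92.92, Vinania, 2,321 kg, $145,828.43):
Base rate for 92.92 is 1.5%.
Origin Vinania qualifies under the Casesta–Vinania agreement and 92.92 is covered: preferential rate Free applies instead.
Duty = $145,828.43 × 0% = $0.00.
Line 2 (62.97, Vinania, 3,019 kg, $80,969.58):
Code 62.97 is under a tariff-rate quota (threshold 1,309 kg). In-quota: 1,309 kg at 7.5%; over-quota: 1,710 kg at 28%.
Pro-rata value split: in-quota = $80,969.58 × 1,309/3,019 = $35,107.38; over-quota = $80,969.58 − $35,107.38 = $45,862.20.
In-quota duty = $35,107.38 × 7.5% = $2,633.05. Over-quota duty = $45,862.20 × 28% = $12,841.42.
Line duty = $2,633.05 + $12,841.42 = $15,474.47.
Line 3 (85.22, Junar, 2,634 units, $78,809.28):
Base rate for 85.22 is 22.5%.
Duty = $78,809.28 × 22.5% = $17,732.09.
Line 4 (72.56, Iloria, 1,903 units, $65,253.87):
Base rate for 72.56 is 33%.
72.56 has an FTA preferential rate, but origin Iloria is not Vinania; base rate stands.
Additional duty on 72.56 from Iloria: +34.9%. Applied ad valorem rate: 33% + 34.9% = 67.9%.
Duty = $65,253.87 × 67.9% = $44,307.38.
Total = $0.00 + $15,474.47 + $17,732.09 + $44,307.38 = $77,513.94.

$77,513.94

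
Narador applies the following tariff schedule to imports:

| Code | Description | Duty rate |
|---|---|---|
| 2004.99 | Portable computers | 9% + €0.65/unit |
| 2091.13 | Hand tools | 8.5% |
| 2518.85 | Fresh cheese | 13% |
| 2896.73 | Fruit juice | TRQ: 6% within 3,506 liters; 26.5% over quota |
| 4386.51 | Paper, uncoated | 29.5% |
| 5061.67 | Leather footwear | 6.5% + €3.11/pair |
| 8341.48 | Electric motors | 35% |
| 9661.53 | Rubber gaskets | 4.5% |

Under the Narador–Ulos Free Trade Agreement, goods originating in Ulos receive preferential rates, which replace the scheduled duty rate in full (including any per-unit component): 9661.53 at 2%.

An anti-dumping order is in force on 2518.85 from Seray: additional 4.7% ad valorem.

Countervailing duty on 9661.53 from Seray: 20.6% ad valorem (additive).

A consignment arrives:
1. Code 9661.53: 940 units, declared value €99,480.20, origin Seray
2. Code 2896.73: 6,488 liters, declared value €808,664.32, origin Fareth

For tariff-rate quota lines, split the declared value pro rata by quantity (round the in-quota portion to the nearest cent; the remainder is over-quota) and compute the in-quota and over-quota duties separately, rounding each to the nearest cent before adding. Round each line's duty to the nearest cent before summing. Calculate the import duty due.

€149,683.07

Line 1 (9661.53, Seray, 940 units, €99,480.20):
Base rate for 9661.53 is 4.5%.
9661.53 has an FTA preferential rate, but origin Seray is not Ulos; base rate stands.
Additional duty on 9661.53 from Seray: +20.6%. Applied ad valorem rate: 4.5% + 20.6% = 25.1%.
Duty = €99,480.20 × 25.1% = €24,969.53.
Line 2 (2896.73, Fareth, 6,488 liters, €808,664.32):
Code 2896.73 is under a tariff-rate quota (threshold 3,506 liters). In-quota: 3,506 liters at 6%; over-quota: 2,982 liters at 26.5%.
Pro-rata value split: in-quota = €808,664.32 × 3,506/6,488 = €436,987.84; over-quota = €808,664.32 − €436,987.84 = €371,676.48.
In-quota duty = €436,987.84 × 6% = €26,219.27. Over-quota duty = €371,676.48 × 26.5% = €98,494.27.
Line duty = €26,219.27 + €98,494.27 = €124,713.54.
Total = €24,969.53 + €124,713.54 = €149,683.07.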